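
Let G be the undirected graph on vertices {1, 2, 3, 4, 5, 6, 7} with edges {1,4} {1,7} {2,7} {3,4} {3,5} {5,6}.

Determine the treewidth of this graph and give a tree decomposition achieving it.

Every bag has size at most 2, so the width is 2 − 1 = 1 and tw(G) ≤ 1. G has an edge, so its treewidth is at least 1. Hence tw(G) = 1 exactly.

Treewidth 1.
One such decomposition:
Bags: B1 = {5, 6}  B2 = {3, 5}  B3 = {3, 4}  B4 = {1, 4}  B5 = {1, 7}  B6 = {2, 7}
Tree: B1–B2, B2–B3, B3–B4, B4–B5, B5–B6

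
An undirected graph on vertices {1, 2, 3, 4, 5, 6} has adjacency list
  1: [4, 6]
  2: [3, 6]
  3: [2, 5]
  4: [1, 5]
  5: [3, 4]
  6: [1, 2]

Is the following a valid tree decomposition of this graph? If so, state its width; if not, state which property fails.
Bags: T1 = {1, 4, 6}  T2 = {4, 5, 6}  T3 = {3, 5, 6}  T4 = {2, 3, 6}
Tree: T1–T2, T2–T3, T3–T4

Vertex coverage: the bags together contain {1, 2, 3, 4, 5, 6}, the full vertex set. Edge coverage: each edge of G has both endpoints in at least one bag. Running intersection: for every vertex, the bags containing it form a connected subtree. All three properties hold, so this is a valid tree decomposition of width max|bag| − 1 = 2, and hence tw(G) ≤ 2.

Yes; width 2.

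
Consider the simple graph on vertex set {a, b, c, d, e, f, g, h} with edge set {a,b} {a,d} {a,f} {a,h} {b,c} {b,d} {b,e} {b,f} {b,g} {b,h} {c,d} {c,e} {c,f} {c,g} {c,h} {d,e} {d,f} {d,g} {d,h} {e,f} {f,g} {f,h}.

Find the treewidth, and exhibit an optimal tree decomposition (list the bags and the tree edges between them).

Every bag has size at most 5, so the width is 5 − 1 = 4 and tw(G) ≤ 4. For the lower bound, the 5 vertices {b, c, d, f, g} are pairwise adjacent, and any tree decomposition puts a clique entirely inside one bag — forcing width ≥ 4. Combining the bounds, tw(G) = 4.

Treewidth 4.
One optimal decomposition is:
Bags: B1 = {b, c, d, f, h}  B2 = {a, b, d, f, h}  B3 = {b, c, d, f, g}  B4 = {b, c, d, e, f}
Tree: B1–B2, B1–B3, B1–B4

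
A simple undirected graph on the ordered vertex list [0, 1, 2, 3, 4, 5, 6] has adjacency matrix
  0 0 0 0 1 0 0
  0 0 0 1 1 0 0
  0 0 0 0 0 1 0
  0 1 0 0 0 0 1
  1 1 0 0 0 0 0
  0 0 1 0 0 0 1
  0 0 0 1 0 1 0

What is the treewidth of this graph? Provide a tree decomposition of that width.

Each bag holds 2 vertices, so the decomposition has width 1, which upper-bounds the treewidth. Since G has at least one edge (e.g. 2–5), it is not an edgeless graph, so tw(G) ≥ 1. The upper and lower bounds meet at 1, so that is the treewidth.

Treewidth 1.
Bags: B1 = {2, 5}  B2 = {5, 6}  B3 = {3, 6}  B4 = {1, 3}  B5 = {1, 4}  B6 = {0, 4}
Tree: B1–B2, B2–B3, B3–B4, B4–B5, B5–B6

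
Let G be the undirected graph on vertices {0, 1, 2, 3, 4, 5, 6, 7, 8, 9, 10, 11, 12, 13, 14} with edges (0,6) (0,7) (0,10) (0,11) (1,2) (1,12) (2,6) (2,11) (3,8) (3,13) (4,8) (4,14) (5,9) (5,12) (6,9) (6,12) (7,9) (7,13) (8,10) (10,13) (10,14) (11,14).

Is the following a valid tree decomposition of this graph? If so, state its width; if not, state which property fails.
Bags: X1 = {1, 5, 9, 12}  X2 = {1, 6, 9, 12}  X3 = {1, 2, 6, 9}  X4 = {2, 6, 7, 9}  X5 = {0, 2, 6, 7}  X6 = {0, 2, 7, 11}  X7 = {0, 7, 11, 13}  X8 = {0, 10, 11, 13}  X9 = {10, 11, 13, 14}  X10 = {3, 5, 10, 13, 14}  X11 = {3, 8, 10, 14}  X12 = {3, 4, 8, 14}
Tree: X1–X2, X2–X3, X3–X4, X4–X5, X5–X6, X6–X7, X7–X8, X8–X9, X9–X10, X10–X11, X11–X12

No — bags containing vertex 5 are not connected in the tree.

A tree decomposition must satisfy three properties: every vertex lies in some bag; for every edge, both endpoints lie together in some bag; and for every vertex, the bags containing it form a connected subtree. Here bags containing vertex 5 are not connected in the tree, so the decomposition is invalid.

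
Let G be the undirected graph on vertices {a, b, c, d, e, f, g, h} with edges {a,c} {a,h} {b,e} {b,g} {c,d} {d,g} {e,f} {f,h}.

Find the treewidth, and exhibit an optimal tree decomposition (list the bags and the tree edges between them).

Treewidth 2.
Bags: B1 = {c, d, g}  B2 = {a, c, g}  B3 = {a, g, h}  B4 = {f, g, h}  B5 = {e, f, g}  B6 = {b, e, g}
Tree: B1–B2, B2–B3, B3–B4, B4–B5, B5–B6

Every bag has size at most 3, so the width is 3 − 1 = 2 and tw(G) ≤ 2. For the lower bound, G contains the cycle g–d–c–a–h–f–e–b–g, so G is not a forest; only forests have treewidth ≤ 1, hence tw(G) ≥ 2. Therefore the treewidth is 2.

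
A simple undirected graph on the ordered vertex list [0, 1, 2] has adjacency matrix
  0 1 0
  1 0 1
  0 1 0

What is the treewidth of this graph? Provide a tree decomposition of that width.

Each bag holds 2 vertices, so the decomposition has width 1, which upper-bounds the treewidth. Since G has at least one edge (e.g. 1–0), it is not an edgeless graph, so tw(G) ≥ 1. Combining the bounds, tw(G) = 1.

Treewidth 1.
One such decomposition:
Bags: B1 = {0, 1}  B2 = {1, 2}
Tree: B1–B2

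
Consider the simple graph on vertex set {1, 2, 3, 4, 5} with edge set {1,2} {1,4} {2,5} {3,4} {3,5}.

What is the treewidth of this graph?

A width-2 tree decomposition is:
Bags: B1 = {3, 4, 5}  B2 = {2, 4, 5}  B3 = {1, 2, 4}
Tree: B1–B2, B2–B3
Every bag has size at most 3, so the width is 3 − 1 = 2 and tw(G) ≤ 2. The edges 4–3–5–2–1–4 form a cycle, so G is not a tree and its treewidth is at least 2. Combining the bounds, tw(G) = 2.

2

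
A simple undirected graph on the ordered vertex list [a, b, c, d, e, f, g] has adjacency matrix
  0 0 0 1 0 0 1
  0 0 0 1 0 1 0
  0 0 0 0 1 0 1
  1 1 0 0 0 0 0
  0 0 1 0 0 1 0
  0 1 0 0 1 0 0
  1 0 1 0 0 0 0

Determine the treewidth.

A width-2 tree decomposition is:
Bags: B1 = {c, e, f}  B2 = {c, f, g}  B3 = {a, f, g}  B4 = {a, d, f}  B5 = {b, d, f}
Tree: B1–B2, B2–B3, B3–B4, B4–B5
Every bag has size at most 3, so the width is 3 − 1 = 2 and tw(G) ≤ 2. For the lower bound, G contains the cycle f–e–c–g–a–d–b–f, so G is not a forest; only forests have treewidth ≤ 1, hence tw(G) ≥ 2. The upper and lower bounds meet at 2, so that is the treewidth.

2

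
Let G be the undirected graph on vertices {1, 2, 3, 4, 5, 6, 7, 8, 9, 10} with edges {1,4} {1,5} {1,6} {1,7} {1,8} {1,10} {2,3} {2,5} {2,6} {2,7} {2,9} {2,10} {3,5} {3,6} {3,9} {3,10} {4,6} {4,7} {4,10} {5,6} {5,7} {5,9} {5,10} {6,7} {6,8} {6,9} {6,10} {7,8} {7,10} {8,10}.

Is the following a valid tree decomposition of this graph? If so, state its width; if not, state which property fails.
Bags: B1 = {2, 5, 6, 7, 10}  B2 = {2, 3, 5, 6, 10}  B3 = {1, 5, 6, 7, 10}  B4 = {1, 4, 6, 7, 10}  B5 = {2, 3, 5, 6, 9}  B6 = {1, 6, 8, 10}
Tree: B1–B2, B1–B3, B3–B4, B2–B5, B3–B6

No — edge (7,8) lies in no bag.

A tree decomposition must satisfy three properties: every vertex lies in some bag; for every edge, both endpoints lie together in some bag; and for every vertex, the bags containing it form a connected subtree. Here edge (7,8) lies in no bag, so the decomposition is invalid.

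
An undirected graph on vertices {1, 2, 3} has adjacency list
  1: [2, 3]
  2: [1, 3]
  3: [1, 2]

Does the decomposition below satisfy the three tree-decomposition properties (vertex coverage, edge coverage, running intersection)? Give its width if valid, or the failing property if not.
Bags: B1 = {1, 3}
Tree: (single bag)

A tree decomposition must satisfy three properties: every vertex lies in some bag; for every edge, both endpoints lie together in some bag; and for every vertex, the bags containing it form a connected subtree. Here vertex 2 appears in no bag, so the decomposition is invalid.

No — vertex 2 appears in no bag.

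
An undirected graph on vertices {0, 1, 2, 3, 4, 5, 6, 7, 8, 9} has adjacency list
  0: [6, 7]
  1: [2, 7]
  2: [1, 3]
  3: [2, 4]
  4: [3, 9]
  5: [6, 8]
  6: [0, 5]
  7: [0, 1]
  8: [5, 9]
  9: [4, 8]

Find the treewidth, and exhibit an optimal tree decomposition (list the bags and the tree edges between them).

Every bag has size at most 3, so the width is 3 − 1 = 2 and tw(G) ≤ 2. For the lower bound, G contains the cycle 6–0–7–1–2–3–4–9–8–5–6, so G is not a forest; only forests have treewidth ≤ 1, hence tw(G) ≥ 2. Combining the bounds, tw(G) = 2.

Treewidth 2.
One optimal decomposition is:
Bags: B1 = {0, 6, 7}  B2 = {1, 6, 7}  B3 = {1, 2, 6}  B4 = {2, 3, 6}  B5 = {3, 4, 6}  B6 = {4, 6, 9}  B7 = {6, 8, 9}  B8 = {5, 6, 8}
Tree: B1–B2, B2–B3, B3–B4, B4–B5, B5–B6, B6–B7, B7–B8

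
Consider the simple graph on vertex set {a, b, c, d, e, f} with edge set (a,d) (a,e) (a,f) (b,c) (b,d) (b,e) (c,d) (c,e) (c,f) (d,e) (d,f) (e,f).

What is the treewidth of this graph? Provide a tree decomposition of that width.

Treewidth 3.
Bags: B1 = {c, d, e, f}  B2 = {b, c, d, e}  B3 = {a, d, e, f}
Tree: B1–B2, B1–B3

Each bag holds 4 vertices, so the decomposition has width 3, which upper-bounds the treewidth. On the other hand G contains the 4-clique {c, d, e, f}. A clique must lie in a single bag of any decomposition, so no decomposition can have width below 3. Combining the bounds, tw(G) = 3.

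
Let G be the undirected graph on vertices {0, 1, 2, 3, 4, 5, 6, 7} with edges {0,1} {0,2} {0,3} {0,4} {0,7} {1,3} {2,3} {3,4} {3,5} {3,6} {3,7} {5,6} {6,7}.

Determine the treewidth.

2

A width-2 tree decomposition is:
Bags: B1 = {0, 1, 3}  B2 = {0, 3, 4}  B3 = {0, 2, 3}  B4 = {0, 3, 7}  B5 = {3, 6, 7}  B6 = {3, 5, 6}
Tree: B1–B2, B1–B3, B3–B4, B4–B5, B5–B6
Each bag holds 3 vertices, so the decomposition has width 2, which upper-bounds the treewidth. For the lower bound, the 3 vertices {0, 1, 3} are pairwise adjacent, and any tree decomposition puts a clique entirely inside one bag — forcing width ≥ 2. Hence tw(G) = 2 exactly.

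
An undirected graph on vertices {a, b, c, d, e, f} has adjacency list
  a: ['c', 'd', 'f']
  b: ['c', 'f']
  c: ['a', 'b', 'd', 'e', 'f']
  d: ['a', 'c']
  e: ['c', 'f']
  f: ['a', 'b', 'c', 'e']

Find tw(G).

2

A width-2 tree decomposition is:
Bags: B1 = {b, c, f}  B2 = {a, c, f}  B3 = {a, c, d}  B4 = {c, e, f}
Tree: B1–B2, B2–B3, B1–B4
Every bag has size at most 3, so the width is 3 − 1 = 2 and tw(G) ≤ 2. On the other hand G contains the 3-clique {a, c, d}. A clique must lie in a single bag of any decomposition, so no decomposition can have width below 2. Hence tw(G) = 2 exactly.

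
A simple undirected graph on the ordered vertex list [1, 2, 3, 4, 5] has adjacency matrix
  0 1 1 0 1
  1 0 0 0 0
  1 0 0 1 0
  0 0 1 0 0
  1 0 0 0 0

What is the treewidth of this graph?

A width-1 tree decomposition is:
Bags: B1 = {3, 4}  B2 = {1, 3}  B3 = {1, 5}  B4 = {1, 2}
Tree: B1–B2, B2–B3, B3–B4
Each bag holds 2 vertices, so the decomposition has width 1, which upper-bounds the treewidth. G has an edge, so its treewidth is at least 1. Therefore the treewidth is 1.

1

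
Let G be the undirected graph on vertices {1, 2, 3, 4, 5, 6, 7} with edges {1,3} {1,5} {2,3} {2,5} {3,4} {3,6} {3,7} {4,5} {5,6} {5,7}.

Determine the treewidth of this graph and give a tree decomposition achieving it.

The largest bag has 3 vertices, giving width 2; this decomposition certifies tw(G) ≤ 2. The edges 3–4–5–6–3 form a cycle, so G is not a tree and its treewidth is at least 2. Therefore the treewidth is 2.

Treewidth 2.
One optimal decomposition is:
Bags: B1 = {3, 4, 5}  B2 = {3, 5, 6}  B3 = {2, 3, 5}  B4 = {3, 5, 7}  B5 = {1, 3, 5}
Tree: B1–B2, B2–B3, B3–B4, B4–B5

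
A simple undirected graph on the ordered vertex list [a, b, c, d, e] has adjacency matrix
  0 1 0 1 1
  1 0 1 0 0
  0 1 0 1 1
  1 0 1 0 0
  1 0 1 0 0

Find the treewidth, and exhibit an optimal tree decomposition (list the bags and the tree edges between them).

Each bag holds 3 vertices, so the decomposition has width 2, which upper-bounds the treewidth. For the lower bound, G contains the cycle b–a–d–c–b, so G is not a forest; only forests have treewidth ≤ 1, hence tw(G) ≥ 2. The upper and lower bounds meet at 2, so that is the treewidth.

Treewidth 2.
One optimal decomposition is:
Bags: B1 = {a, b, c}  B2 = {a, c, d}  B3 = {a, c, e}
Tree: B1–B2, B2–B3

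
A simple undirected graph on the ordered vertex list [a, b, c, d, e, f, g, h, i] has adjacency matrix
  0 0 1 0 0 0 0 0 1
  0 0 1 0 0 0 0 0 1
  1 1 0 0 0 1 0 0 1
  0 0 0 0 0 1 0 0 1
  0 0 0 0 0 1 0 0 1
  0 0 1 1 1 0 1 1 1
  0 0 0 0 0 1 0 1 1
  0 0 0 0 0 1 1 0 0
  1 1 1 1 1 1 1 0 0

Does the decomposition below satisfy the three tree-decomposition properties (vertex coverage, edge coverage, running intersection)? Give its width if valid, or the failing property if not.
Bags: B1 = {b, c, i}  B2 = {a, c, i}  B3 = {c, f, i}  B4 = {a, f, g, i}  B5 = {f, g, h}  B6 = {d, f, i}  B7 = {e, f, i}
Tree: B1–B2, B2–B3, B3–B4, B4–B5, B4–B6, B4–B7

A tree decomposition must satisfy three properties: every vertex lies in some bag; for every edge, both endpoints lie together in some bag; and for every vertex, the bags containing it form a connected subtree. Here bags containing vertex a are not connected in the tree, so the decomposition is invalid.

No — bags containing vertex a are not connected in the tree.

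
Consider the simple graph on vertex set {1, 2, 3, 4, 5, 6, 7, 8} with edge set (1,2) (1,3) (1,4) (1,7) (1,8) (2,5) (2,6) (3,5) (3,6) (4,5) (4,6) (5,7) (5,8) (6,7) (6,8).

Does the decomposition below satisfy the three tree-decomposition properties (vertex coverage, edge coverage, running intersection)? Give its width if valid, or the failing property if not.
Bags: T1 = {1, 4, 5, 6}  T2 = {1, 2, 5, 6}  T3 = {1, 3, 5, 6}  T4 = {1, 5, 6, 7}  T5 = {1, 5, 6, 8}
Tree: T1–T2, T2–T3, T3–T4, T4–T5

Yes; width 3.

Every vertex of G appears in some bag (union = {1, 2, 3, 4, 5, 6, 7, 8}); every edge is covered by a bag; and for each vertex v the set of bags containing v is connected in the bag tree. The decomposition is therefore valid. The largest bag has 4 vertices, so the width is 3.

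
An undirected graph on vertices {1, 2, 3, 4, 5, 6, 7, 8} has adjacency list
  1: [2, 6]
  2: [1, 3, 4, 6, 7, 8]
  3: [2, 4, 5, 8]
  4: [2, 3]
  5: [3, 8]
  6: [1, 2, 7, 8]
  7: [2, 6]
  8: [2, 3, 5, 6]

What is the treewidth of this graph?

2

A width-2 tree decomposition is:
Bags: B1 = {2, 6, 7}  B2 = {2, 6, 8}  B3 = {2, 3, 8}  B4 = {2, 3, 4}  B5 = {1, 2, 6}  B6 = {3, 5, 8}
Tree: B1–B2, B2–B3, B3–B4, B1–B5, B3–B6
Every bag has size at most 3, so the width is 3 − 1 = 2 and tw(G) ≤ 2. For the lower bound, the 3 vertices {2, 3, 8} are pairwise adjacent, and any tree decomposition puts a clique entirely inside one bag — forcing width ≥ 2. Combining the bounds, tw(G) = 2.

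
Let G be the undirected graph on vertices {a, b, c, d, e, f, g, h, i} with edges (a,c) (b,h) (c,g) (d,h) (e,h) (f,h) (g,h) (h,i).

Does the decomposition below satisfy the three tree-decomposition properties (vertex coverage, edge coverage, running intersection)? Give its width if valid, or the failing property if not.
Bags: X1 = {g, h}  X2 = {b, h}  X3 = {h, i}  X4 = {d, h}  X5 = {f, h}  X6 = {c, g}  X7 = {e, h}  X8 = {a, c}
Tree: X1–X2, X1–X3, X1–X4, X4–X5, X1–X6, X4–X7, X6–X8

Yes; width 1.

Checking the three conditions: (i) the bags cover all of {a, b, c, d, e, f, g, h, i}; (ii) for each edge, some bag contains both endpoints; (iii) the bags containing any fixed vertex form a subtree. All hold, so the decomposition is valid with width 2 − 1 = 1.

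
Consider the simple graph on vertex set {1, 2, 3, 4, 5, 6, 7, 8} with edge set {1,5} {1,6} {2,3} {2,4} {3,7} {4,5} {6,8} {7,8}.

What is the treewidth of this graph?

2

A width-2 tree decomposition is:
Bags: B1 = {3, 7, 8}  B2 = {3, 6, 8}  B3 = {1, 3, 6}  B4 = {1, 3, 5}  B5 = {3, 4, 5}  B6 = {2, 3, 4}
Tree: B1–B2, B2–B3, B3–B4, B4–B5, B5–B6
Every bag has size at most 3, so the width is 3 − 1 = 2 and tw(G) ≤ 2. The edges 3–7–8–6–1–5–4–2–3 form a cycle, so G is not a tree and its treewidth is at least 2. Hence tw(G) = 2 exactly.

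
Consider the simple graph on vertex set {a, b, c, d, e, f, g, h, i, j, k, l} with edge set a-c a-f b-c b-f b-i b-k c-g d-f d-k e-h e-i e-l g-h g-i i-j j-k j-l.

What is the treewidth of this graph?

3

A width-3 tree decomposition is:
Bags: B1 = {e, g, h, l}  B2 = {e, g, i, l}  B3 = {g, i, j, l}  B4 = {c, g, i, j}  B5 = {b, c, i, j}  B6 = {b, c, j, k}  B7 = {a, b, c, k}  B8 = {a, b, f, k}  B9 = {a, d, f, k}
Tree: B1–B2, B2–B3, B3–B4, B4–B5, B5–B6, B6–B7, B7–B8, B8–B9
The largest bag has 4 vertices, giving width 3; this decomposition certifies tw(G) ≤ 3. For the lower bound: the 4 vertex sets {e,h,l}, {g}, {i}, {b,c,j,k} are disjoint, each induces a connected subgraph, and every pair is joined by at least one edge of G. Contracting each set to a single vertex therefore yields K_{4} as a minor, and since treewidth is minor-monotone, tw(G) ≥ tw(K_{4}) = 3. Therefore the treewidth is 3.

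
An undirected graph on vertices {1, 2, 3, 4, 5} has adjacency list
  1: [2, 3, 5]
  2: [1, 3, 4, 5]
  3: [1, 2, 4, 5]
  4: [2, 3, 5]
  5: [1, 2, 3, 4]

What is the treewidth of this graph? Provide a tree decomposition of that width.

The largest bag has 4 vertices, giving width 3; this decomposition certifies tw(G) ≤ 3. Conversely, {1, 2, 3, 5} is a clique of size 4, and the vertices of any clique must share a bag in every tree decomposition; so some bag has ≥ 4 vertices and tw(G) ≥ 3. Combining the bounds, tw(G) = 3.

Treewidth 3.
One such decomposition:
Bags: B1 = {2, 3, 4, 5}  B2 = {1, 2, 3, 5}
Tree: B1–B2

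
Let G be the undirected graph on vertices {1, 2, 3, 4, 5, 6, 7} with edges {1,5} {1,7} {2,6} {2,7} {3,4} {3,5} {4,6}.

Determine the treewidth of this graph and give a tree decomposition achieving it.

Each bag holds 3 vertices, so the decomposition has width 2, which upper-bounds the treewidth. The edges 2–7–1–5–3–4–6–2 form a cycle, so G is not a tree and its treewidth is at least 2. Hence tw(G) = 2 exactly.

Treewidth 2.
One such decomposition:
Bags: B1 = {1, 2, 7}  B2 = {1, 2, 5}  B3 = {2, 3, 5}  B4 = {2, 3, 4}  B5 = {2, 4, 6}
Tree: B1–B2, B2–B3, B3–B4, B4–B5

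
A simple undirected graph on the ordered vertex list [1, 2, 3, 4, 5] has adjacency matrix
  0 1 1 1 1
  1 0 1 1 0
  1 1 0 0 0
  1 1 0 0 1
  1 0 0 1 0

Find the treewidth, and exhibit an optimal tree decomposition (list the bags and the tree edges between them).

Each bag holds 3 vertices, so the decomposition has width 2, which upper-bounds the treewidth. Conversely, {1, 2, 3} is a clique of size 3, and the vertices of any clique must share a bag in every tree decomposition; so some bag has ≥ 3 vertices and tw(G) ≥ 2. Hence tw(G) = 2 exactly.

Treewidth 2.
One such decomposition:
Bags: B1 = {1, 4, 5}  B2 = {1, 2, 4}  B3 = {1, 2, 3}
Tree: B1–B2, B2–B3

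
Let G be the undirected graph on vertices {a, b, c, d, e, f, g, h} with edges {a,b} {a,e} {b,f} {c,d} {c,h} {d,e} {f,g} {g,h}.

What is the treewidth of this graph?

2

A width-2 tree decomposition is:
Bags: B1 = {c, g, h}  B2 = {c, d, g}  B3 = {d, e, g}  B4 = {a, e, g}  B5 = {a, b, g}  B6 = {b, f, g}
Tree: B1–B2, B2–B3, B3–B4, B4–B5, B5–B6
The largest bag has 3 vertices, giving width 2; this decomposition certifies tw(G) ≤ 2. The edges g–h–c–d–e–a–b–f–g form a cycle, so G is not a tree and its treewidth is at least 2. Therefore the treewidth is 2.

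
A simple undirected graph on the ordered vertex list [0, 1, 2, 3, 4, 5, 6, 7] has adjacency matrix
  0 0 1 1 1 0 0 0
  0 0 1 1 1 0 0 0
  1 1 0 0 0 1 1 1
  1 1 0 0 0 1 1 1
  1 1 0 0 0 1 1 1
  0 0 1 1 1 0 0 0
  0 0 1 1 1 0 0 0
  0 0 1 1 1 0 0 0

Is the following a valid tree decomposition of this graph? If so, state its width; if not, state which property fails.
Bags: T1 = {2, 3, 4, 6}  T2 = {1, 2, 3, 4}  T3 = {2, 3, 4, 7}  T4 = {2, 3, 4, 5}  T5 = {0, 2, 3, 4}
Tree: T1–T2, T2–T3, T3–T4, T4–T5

Every vertex of G appears in some bag (union = {0, 1, 2, 3, 4, 5, 6, 7}); every edge is covered by a bag; and for each vertex v the set of bags containing v is connected in the bag tree. The decomposition is therefore valid. The largest bag has 4 vertices, so the width is 3.

Yes; width 3.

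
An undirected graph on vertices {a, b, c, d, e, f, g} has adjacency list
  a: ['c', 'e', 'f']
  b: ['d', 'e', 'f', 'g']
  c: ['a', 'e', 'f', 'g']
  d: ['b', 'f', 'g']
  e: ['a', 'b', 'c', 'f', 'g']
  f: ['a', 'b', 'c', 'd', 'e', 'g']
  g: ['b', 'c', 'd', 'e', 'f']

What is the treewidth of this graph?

A width-3 tree decomposition is:
Bags: B1 = {a, c, e, f}  B2 = {c, e, f, g}  B3 = {b, e, f, g}  B4 = {b, d, f, g}
Tree: B1–B2, B2–B3, B3–B4
Each bag holds 4 vertices, so the decomposition has width 3, which upper-bounds the treewidth. Conversely, {b, d, f, g} is a clique of size 4, and the vertices of any clique must share a bag in every tree decomposition; so some bag has ≥ 4 vertices and tw(G) ≥ 3. Combining the bounds, tw(G) = 3.

3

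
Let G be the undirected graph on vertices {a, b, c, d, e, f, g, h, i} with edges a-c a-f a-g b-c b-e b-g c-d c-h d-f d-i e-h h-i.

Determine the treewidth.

A width-3 tree decomposition is:
Bags: B1 = {a, b, e, g}  B2 = {a, b, c, e}  B3 = {a, c, e, h}  B4 = {a, c, f, h}  B5 = {c, d, f, h}  B6 = {d, f, h, i}
Tree: B1–B2, B2–B3, B3–B4, B4–B5, B5–B6
Each bag holds 4 vertices, so the decomposition has width 3, which upper-bounds the treewidth. For the lower bound: the 4 vertex sets {b,e,g}, {a}, {c}, {d,f,h,i} are disjoint, each induces a connected subgraph, and every pair is joined by at least one edge of G. Contracting each set to a single vertex therefore yields K_{4} as a minor, and since treewidth is minor-monotone, tw(G) ≥ tw(K_{4}) = 3. Hence tw(G) = 3 exactly.

3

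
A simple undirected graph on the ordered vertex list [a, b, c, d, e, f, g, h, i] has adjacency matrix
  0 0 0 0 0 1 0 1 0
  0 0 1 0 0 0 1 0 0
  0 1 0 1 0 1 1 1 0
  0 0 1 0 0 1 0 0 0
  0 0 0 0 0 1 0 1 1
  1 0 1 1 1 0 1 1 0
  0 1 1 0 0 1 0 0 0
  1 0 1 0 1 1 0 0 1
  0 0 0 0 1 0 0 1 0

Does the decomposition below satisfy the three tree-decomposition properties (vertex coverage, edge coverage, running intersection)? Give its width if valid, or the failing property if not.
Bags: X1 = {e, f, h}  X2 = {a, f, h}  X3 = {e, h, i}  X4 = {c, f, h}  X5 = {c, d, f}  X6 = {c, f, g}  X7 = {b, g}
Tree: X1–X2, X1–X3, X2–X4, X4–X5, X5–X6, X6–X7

A tree decomposition must satisfy three properties: every vertex lies in some bag; for every edge, both endpoints lie together in some bag; and for every vertex, the bags containing it form a connected subtree. Here edge (c,b) lies in no bag, so the decomposition is invalid.

No — edge (c,b) lies in no bag.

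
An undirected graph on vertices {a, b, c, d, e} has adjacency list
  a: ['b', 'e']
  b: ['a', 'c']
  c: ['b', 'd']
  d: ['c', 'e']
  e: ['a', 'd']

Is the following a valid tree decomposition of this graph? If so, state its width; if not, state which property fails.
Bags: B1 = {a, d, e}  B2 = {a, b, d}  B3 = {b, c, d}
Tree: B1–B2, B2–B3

Vertex coverage: the bags together contain {a, b, c, d, e}, the full vertex set. Edge coverage: each edge of G has both endpoints in at least one bag. Running intersection: for every vertex, the bags containing it form a connected subtree. All three properties hold, so this is a valid tree decomposition of width max|bag| − 1 = 2, and hence tw(G) ≤ 2.

Yes; width 2.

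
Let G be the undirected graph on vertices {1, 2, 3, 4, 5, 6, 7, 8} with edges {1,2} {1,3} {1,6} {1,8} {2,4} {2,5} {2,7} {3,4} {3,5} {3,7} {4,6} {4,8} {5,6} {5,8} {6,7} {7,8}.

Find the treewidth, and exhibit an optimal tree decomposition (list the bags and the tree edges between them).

Treewidth 4.
One optimal decomposition is:
Bags: B1 = {2, 3, 4, 6, 8}  B2 = {2, 3, 6, 7, 8}  B3 = {1, 2, 3, 6, 8}  B4 = {2, 3, 5, 6, 8}
Tree: B1–B2, B2–B3, B3–B4

Every bag has size at most 5, so the width is 5 − 1 = 4 and tw(G) ≤ 4. For the lower bound: the 5 vertex sets {3,4}, {2,7}, {1,6}, {8}, {5} are disjoint, each induces a connected subgraph, and every pair is joined by at least one edge of G. Contracting each set to a single vertex therefore yields K_{5} as a minor, and since treewidth is minor-monotone, tw(G) ≥ tw(K_{5}) = 4. Hence tw(G) = 4 exactly.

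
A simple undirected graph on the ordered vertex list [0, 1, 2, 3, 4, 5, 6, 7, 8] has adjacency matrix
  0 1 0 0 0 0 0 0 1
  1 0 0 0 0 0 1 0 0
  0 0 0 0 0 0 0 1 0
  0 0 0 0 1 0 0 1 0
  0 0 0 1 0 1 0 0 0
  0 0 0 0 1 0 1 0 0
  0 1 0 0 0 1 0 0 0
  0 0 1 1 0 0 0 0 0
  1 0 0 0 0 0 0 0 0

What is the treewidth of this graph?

1

A width-1 tree decomposition is:
Bags: B1 = {0, 8}  B2 = {0, 1}  B3 = {1, 6}  B4 = {5, 6}  B5 = {4, 5}  B6 = {3, 4}  B7 = {3, 7}  B8 = {2, 7}
Tree: B1–B2, B2–B3, B3–B4, B4–B5, B5–B6, B6–B7, B7–B8
The largest bag has 2 vertices, giving width 1; this decomposition certifies tw(G) ≤ 1. Any graph with an edge has treewidth ≥ 1, and G has the edge 8–0. Therefore the treewidth is 1.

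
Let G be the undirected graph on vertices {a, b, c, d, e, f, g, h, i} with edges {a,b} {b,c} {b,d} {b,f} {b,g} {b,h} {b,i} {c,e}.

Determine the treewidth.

1

A width-1 tree decomposition is:
Bags: B1 = {b, i}  B2 = {b, d}  B3 = {b, f}  B4 = {b, h}  B5 = {b, c}  B6 = {a, b}  B7 = {b, g}  B8 = {c, e}
Tree: B1–B2, B1–B3, B2–B4, B3–B5, B4–B6, B3–B7, B5–B8
The largest bag has 2 vertices, giving width 1; this decomposition certifies tw(G) ≤ 1. Since G has at least one edge (e.g. b–i), it is not an edgeless graph, so tw(G) ≥ 1. Hence tw(G) = 1 exactly.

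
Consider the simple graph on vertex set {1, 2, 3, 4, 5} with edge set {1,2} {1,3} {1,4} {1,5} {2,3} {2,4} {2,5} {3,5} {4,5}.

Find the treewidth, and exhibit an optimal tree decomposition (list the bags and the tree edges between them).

Treewidth 3.
One such decomposition:
Bags: B1 = {1, 2, 3, 5}  B2 = {1, 2, 4, 5}
Tree: B1–B2

The largest bag has 4 vertices, giving width 3; this decomposition certifies tw(G) ≤ 3. On the other hand G contains the 4-clique {1, 2, 3, 5}. A clique must lie in a single bag of any decomposition, so no decomposition can have width below 3. The upper and lower bounds meet at 3, so that is the treewidth.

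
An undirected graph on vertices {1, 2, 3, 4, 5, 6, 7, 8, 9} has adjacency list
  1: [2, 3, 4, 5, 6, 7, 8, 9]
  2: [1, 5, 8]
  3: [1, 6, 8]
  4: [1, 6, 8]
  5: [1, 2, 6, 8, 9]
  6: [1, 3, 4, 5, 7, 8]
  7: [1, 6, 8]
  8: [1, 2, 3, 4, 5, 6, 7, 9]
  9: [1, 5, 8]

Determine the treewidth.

A width-3 tree decomposition is:
Bags: B1 = {1, 5, 8, 9}  B2 = {1, 5, 6, 8}  B3 = {1, 6, 7, 8}  B4 = {1, 2, 5, 8}  B5 = {1, 3, 6, 8}  B6 = {1, 4, 6, 8}
Tree: B1–B2, B2–B3, B1–B4, B2–B5, B3–B6
The largest bag has 4 vertices, giving width 3; this decomposition certifies tw(G) ≤ 3. Conversely, {1, 5, 8, 9} is a clique of size 4, and the vertices of any clique must share a bag in every tree decomposition; so some bag has ≥ 4 vertices and tw(G) ≥ 3. Therefore the treewidth is 3.

3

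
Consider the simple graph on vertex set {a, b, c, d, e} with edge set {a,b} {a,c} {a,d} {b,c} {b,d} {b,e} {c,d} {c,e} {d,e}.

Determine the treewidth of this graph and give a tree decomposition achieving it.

Each bag holds 4 vertices, so the decomposition has width 3, which upper-bounds the treewidth. Conversely, {b, c, d, e} is a clique of size 4, and the vertices of any clique must share a bag in every tree decomposition; so some bag has ≥ 4 vertices and tw(G) ≥ 3. Combining the bounds, tw(G) = 3.

Treewidth 3.
Bags: B1 = {b, c, d, e}  B2 = {a, b, c, d}
Tree: B1–B2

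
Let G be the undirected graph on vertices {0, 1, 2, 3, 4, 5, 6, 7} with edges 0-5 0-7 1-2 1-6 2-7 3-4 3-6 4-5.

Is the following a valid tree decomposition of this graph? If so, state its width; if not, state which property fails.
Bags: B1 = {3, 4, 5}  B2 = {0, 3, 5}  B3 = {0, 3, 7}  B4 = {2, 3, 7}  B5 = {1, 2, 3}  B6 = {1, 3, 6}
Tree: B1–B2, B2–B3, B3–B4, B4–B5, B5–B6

Yes; width 2.

Vertex coverage: the bags together contain {0, 1, 2, 3, 4, 5, 6, 7}, the full vertex set. Edge coverage: each edge of G has both endpoints in at least one bag. Running intersection: for every vertex, the bags containing it form a connected subtree. All three properties hold, so this is a valid tree decomposition of width max|bag| − 1 = 2, and hence tw(G) ≤ 2.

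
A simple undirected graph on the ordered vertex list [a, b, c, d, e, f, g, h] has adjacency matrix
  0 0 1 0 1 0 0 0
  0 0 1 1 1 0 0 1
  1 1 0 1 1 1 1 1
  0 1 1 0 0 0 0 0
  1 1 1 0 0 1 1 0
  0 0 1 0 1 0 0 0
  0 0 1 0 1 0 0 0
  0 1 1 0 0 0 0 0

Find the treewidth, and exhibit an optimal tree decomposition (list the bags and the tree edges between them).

Treewidth 2.
One such decomposition:
Bags: B1 = {c, e, f}  B2 = {a, c, e}  B3 = {c, e, g}  B4 = {b, c, e}  B5 = {b, c, d}  B6 = {b, c, h}
Tree: B1–B2, B1–B3, B2–B4, B4–B5, B5–B6

The largest bag has 3 vertices, giving width 2; this decomposition certifies tw(G) ≤ 2. Conversely, {b, c, d} is a clique of size 3, and the vertices of any clique must share a bag in every tree decomposition; so some bag has ≥ 3 vertices and tw(G) ≥ 2. Hence tw(G) = 2 exactly.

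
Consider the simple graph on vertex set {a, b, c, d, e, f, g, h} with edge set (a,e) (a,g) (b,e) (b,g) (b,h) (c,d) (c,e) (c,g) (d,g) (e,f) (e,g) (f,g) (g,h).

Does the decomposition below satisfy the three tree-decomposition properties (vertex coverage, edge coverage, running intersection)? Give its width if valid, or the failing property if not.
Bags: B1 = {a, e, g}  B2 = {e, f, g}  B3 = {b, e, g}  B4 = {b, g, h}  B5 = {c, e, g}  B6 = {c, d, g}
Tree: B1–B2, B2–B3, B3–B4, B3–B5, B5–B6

Vertex coverage: the bags together contain {a, b, c, d, e, f, g, h}, the full vertex set. Edge coverage: each edge of G has both endpoints in at least one bag. Running intersection: for every vertex, the bags containing it form a connected subtree. All three properties hold, so this is a valid tree decomposition of width max|bag| − 1 = 2, and hence tw(G) ≤ 2.

Yes; width 2.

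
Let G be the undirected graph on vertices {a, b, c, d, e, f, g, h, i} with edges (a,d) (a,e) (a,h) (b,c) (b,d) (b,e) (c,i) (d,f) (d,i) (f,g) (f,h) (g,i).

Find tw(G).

3

A width-3 tree decomposition is:
Bags: B1 = {b, c, e, i}  B2 = {b, d, e, i}  B3 = {a, d, e, i}  B4 = {a, d, g, i}  B5 = {a, d, f, g}  B6 = {a, f, g, h}
Tree: B1–B2, B2–B3, B3–B4, B4–B5, B5–B6
The largest bag has 4 vertices, giving width 3; this decomposition certifies tw(G) ≤ 3. For the lower bound: the 4 vertex sets {b,c,e}, {i}, {d}, {a,f,g,h} are disjoint, each induces a connected subgraph, and every pair is joined by at least one edge of G. Contracting each set to a single vertex therefore yields K_{4} as a minor, and since treewidth is minor-monotone, tw(G) ≥ tw(K_{4}) = 3. The upper and lower bounds meet at 3, so that is the treewidth.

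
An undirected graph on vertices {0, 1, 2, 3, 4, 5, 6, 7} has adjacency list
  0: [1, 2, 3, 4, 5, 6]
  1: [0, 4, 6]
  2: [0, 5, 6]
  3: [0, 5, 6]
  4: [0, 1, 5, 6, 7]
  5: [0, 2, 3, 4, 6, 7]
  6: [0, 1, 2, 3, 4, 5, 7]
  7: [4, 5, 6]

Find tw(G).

3

A width-3 tree decomposition is:
Bags: B1 = {0, 3, 5, 6}  B2 = {0, 4, 5, 6}  B3 = {0, 2, 5, 6}  B4 = {0, 1, 4, 6}  B5 = {4, 5, 6, 7}
Tree: B1–B2, B2–B3, B2–B4, B2–B5
Each bag holds 4 vertices, so the decomposition has width 3, which upper-bounds the treewidth. Conversely, {0, 1, 4, 6} is a clique of size 4, and the vertices of any clique must share a bag in every tree decomposition; so some bag has ≥ 4 vertices and tw(G) ≥ 3. Combining the bounds, tw(G) = 3.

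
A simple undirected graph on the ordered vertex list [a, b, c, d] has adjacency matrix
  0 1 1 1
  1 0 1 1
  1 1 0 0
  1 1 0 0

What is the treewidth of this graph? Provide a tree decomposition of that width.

Treewidth 2.
Bags: B1 = {a, b, d}  B2 = {a, b, c}
Tree: B1–B2

Every bag has size at most 3, so the width is 3 − 1 = 2 and tw(G) ≤ 2. Conversely, {a, b, d} is a clique of size 3, and the vertices of any clique must share a bag in every tree decomposition; so some bag has ≥ 3 vertices and tw(G) ≥ 2. The upper and lower bounds meet at 2, so that is the treewidth.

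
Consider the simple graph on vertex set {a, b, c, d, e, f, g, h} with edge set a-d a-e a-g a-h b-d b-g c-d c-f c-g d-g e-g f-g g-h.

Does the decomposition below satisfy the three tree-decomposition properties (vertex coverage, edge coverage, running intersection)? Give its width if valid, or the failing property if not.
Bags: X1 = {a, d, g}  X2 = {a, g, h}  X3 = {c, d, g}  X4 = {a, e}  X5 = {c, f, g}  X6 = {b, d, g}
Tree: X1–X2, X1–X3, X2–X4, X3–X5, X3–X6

No — edge (g,e) lies in no bag.

A tree decomposition must satisfy three properties: every vertex lies in some bag; for every edge, both endpoints lie together in some bag; and for every vertex, the bags containing it form a connected subtree. Here edge (g,e) lies in no bag, so the decomposition is invalid.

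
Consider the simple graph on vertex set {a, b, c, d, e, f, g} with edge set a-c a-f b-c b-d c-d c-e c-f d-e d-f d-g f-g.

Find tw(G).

2

A width-2 tree decomposition is:
Bags: B1 = {c, d, f}  B2 = {c, d, e}  B3 = {a, c, f}  B4 = {d, f, g}  B5 = {b, c, d}
Tree: B1–B2, B1–B3, B1–B4, B2–B5
The largest bag has 3 vertices, giving width 2; this decomposition certifies tw(G) ≤ 2. On the other hand G contains the 3-clique {d, f, g}. A clique must lie in a single bag of any decomposition, so no decomposition can have width below 2. Therefore the treewidth is 2.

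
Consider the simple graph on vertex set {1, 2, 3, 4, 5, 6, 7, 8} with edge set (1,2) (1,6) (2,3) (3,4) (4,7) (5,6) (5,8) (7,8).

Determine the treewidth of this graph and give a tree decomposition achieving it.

Each bag holds 3 vertices, so the decomposition has width 2, which upper-bounds the treewidth. The edges 8–5–6–1–2–3–4–7–8 form a cycle, so G is not a tree and its treewidth is at least 2. Therefore the treewidth is 2.

Treewidth 2.
One such decomposition:
Bags: B1 = {5, 6, 8}  B2 = {1, 6, 8}  B3 = {1, 2, 8}  B4 = {2, 3, 8}  B5 = {3, 4, 8}  B6 = {4, 7, 8}
Tree: B1–B2, B2–B3, B3–B4, B4–B5, B5–B6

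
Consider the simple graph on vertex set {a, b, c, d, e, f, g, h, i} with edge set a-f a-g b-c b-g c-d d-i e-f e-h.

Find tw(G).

A width-1 tree decomposition is:
Bags: B1 = {d, i}  B2 = {c, d}  B3 = {b, c}  B4 = {b, g}  B5 = {a, g}  B6 = {a, f}  B7 = {e, f}  B8 = {e, h}
Tree: B1–B2, B2–B3, B3–B4, B4–B5, B5–B6, B6–B7, B7–B8
Each bag holds 2 vertices, so the decomposition has width 1, which upper-bounds the treewidth. Any graph with an edge has treewidth ≥ 1, and G has the edge i–d. Therefore the treewidth is 1.

1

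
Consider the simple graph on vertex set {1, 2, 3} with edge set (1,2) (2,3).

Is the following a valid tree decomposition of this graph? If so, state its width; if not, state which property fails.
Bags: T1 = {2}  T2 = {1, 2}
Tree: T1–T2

A tree decomposition must satisfy three properties: every vertex lies in some bag; for every edge, both endpoints lie together in some bag; and for every vertex, the bags containing it form a connected subtree. Here vertex 3 appears in no bag, so the decomposition is invalid.

No — vertex 3 appears in no bag.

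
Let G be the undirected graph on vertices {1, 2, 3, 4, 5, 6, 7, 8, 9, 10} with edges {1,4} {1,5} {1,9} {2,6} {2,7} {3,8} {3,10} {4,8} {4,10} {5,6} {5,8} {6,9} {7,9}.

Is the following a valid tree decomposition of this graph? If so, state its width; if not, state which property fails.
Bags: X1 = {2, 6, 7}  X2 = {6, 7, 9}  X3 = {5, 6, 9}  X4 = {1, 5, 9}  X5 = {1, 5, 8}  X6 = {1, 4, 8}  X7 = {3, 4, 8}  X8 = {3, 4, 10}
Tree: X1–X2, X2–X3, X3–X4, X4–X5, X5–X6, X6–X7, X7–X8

Checking the three conditions: (i) the bags cover all of {1, 2, 3, 4, 5, 6, 7, 8, 9, 10}; (ii) for each edge, some bag contains both endpoints; (iii) the bags containing any fixed vertex form a subtree. All hold, so the decomposition is valid with width 3 − 1 = 2.

Yes; width 2.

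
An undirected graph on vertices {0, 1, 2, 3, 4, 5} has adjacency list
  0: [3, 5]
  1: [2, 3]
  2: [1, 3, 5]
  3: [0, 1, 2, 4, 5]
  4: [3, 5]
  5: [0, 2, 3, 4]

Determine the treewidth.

A width-2 tree decomposition is:
Bags: B1 = {2, 3, 5}  B2 = {0, 3, 5}  B3 = {3, 4, 5}  B4 = {1, 2, 3}
Tree: B1–B2, B2–B3, B1–B4
Every bag has size at most 3, so the width is 3 − 1 = 2 and tw(G) ≤ 2. On the other hand G contains the 3-clique {1, 2, 3}. A clique must lie in a single bag of any decomposition, so no decomposition can have width below 2. Hence tw(G) = 2 exactly.

2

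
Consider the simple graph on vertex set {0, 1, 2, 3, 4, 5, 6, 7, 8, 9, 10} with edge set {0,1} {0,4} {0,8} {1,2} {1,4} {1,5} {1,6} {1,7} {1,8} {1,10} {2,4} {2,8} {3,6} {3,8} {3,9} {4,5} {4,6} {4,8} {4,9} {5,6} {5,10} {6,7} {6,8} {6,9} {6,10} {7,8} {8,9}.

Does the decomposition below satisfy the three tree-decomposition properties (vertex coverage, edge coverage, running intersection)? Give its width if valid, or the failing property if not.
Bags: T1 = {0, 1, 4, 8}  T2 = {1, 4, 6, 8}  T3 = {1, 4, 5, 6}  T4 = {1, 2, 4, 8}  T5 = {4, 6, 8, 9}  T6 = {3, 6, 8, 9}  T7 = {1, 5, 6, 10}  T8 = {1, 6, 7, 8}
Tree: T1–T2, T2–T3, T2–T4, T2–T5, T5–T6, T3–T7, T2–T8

Yes; width 3.

Vertex coverage: the bags together contain {0, 1, 2, 3, 4, 5, 6, 7, 8, 9, 10}, the full vertex set. Edge coverage: each edge of G has both endpoints in at least one bag. Running intersection: for every vertex, the bags containing it form a connected subtree. All three properties hold, so this is a valid tree decomposition of width max|bag| − 1 = 3, and hence tw(G) ≤ 3.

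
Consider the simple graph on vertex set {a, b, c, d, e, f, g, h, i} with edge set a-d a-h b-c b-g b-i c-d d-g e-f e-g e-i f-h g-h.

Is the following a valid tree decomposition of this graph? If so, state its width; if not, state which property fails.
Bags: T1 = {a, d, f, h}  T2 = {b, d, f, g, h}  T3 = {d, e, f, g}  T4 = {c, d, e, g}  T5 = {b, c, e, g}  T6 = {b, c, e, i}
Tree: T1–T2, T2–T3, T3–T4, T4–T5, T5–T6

No — bags containing vertex b are not connected in the tree.

A tree decomposition must satisfy three properties: every vertex lies in some bag; for every edge, both endpoints lie together in some bag; and for every vertex, the bags containing it form a connected subtree. Here bags containing vertex b are not connected in the tree, so the decomposition is invalid.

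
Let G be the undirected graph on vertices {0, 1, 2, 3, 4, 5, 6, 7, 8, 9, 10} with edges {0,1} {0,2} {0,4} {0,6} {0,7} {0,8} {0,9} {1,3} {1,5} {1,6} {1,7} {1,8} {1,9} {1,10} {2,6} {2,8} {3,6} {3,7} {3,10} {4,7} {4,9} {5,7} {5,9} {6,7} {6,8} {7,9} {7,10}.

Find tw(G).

3

A width-3 tree decomposition is:
Bags: B1 = {1, 3, 6, 7}  B2 = {0, 1, 6, 7}  B3 = {0, 1, 7, 9}  B4 = {0, 1, 6, 8}  B5 = {1, 5, 7, 9}  B6 = {1, 3, 7, 10}  B7 = {0, 2, 6, 8}  B8 = {0, 4, 7, 9}
Tree: B1–B2, B2–B3, B2–B4, B3–B5, B1–B6, B4–B7, B3–B8
The largest bag has 4 vertices, giving width 3; this decomposition certifies tw(G) ≤ 3. Conversely, {0, 1, 6, 8} is a clique of size 4, and the vertices of any clique must share a bag in every tree decomposition; so some bag has ≥ 4 vertices and tw(G) ≥ 3. The upper and lower bounds meet at 3, so that is the treewidth.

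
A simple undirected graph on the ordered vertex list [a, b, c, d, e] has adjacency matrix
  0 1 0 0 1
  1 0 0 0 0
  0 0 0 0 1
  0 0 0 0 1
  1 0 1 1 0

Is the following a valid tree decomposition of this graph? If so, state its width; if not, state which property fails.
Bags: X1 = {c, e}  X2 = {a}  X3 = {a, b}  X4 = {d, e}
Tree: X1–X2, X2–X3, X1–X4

A tree decomposition must satisfy three properties: every vertex lies in some bag; for every edge, both endpoints lie together in some bag; and for every vertex, the bags containing it form a connected subtree. Here edge (e,a) lies in no bag, so the decomposition is invalid.

No — edge (e,a) lies in no bag.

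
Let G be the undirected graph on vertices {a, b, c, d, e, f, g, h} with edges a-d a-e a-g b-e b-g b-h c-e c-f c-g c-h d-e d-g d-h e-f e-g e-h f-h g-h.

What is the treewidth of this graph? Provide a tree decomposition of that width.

Every bag has size at most 4, so the width is 4 − 1 = 3 and tw(G) ≤ 3. Conversely, {d, e, g, h} is a clique of size 4, and the vertices of any clique must share a bag in every tree decomposition; so some bag has ≥ 4 vertices and tw(G) ≥ 3. The upper and lower bounds meet at 3, so that is the treewidth.

Treewidth 3.
One optimal decomposition is:
Bags: B1 = {b, e, g, h}  B2 = {d, e, g, h}  B3 = {c, e, g, h}  B4 = {a, d, e, g}  B5 = {c, e, f, h}
Tree: B1–B2, B2–B3, B2–B4, B3–B5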